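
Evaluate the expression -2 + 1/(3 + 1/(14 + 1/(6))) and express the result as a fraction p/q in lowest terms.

-437/261

Collapse the nested fraction from the inside out:
Start with 6.
14 + 1/(6/1) = 14 + 1/6 = 85/6
3 + 1/(85/6) = 3 + 6/85 = 261/85
-2 + 1/(261/85) = -2 + 85/261 = -437/261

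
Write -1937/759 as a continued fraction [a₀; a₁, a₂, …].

[-3; 2, 4, 3, 3, 2, 3]

-1937 ÷ 759 → quotient -3, remainder 340
759 ÷ 340 → quotient 2, remainder 79
340 ÷ 79 → quotient 4, remainder 24
79 ÷ 24 → quotient 3, remainder 7
24 ÷ 7 → quotient 3, remainder 3
7 ÷ 3 → quotient 2, remainder 1
3 ÷ 1 → quotient 3, remainder 0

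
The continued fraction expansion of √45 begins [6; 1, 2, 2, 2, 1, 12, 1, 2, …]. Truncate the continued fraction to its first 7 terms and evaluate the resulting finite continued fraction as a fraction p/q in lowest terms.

2046/305

a_0 = 6: 6/1
a_1 = 1: 7/1
a_2 = 2: 20/3
a_3 = 2: 47/7
a_4 = 2: 114/17
a_5 = 1: 161/24
a_6 = 12: 2046/305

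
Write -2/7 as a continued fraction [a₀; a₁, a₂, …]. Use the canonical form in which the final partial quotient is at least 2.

-2 = -1·7 + 5, so a_0 = -1
7 = 1·5 + 2, so a_1 = 1
5 = 2·2 + 1, so a_2 = 2
2 = 2·1 + 0, so a_3 = 2

[-1; 1, 2, 2]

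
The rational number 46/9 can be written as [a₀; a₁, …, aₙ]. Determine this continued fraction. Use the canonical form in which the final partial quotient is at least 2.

[5; 9]

⌊46/9⌋ = 5, remainder 1
⌊9/1⌋ = 9, remainder 0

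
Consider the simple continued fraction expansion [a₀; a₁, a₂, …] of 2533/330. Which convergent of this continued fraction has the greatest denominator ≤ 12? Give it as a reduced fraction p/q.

List convergents until the denominator exceeds the bound:
a_0 = 7: 7/1  (≤ bound)
a_1 = 1: 8/1  (≤ bound)
a_2 = 2: 23/3  (≤ bound)
a_3 = 11: 261/34  (> 12, stop)

23/3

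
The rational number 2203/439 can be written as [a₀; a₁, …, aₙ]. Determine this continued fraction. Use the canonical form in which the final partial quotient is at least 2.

[5; 54, 1, 7]

⌊2203/439⌋ = 5, remainder 8
⌊439/8⌋ = 54, remainder 7
⌊8/7⌋ = 1, remainder 1
⌊7/1⌋ = 7, remainder 0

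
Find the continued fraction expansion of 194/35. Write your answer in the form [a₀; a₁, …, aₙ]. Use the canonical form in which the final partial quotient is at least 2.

194 = 5·35 + 19, so a_0 = 5
35 = 1·19 + 16, so a_1 = 1
19 = 1·16 + 3, so a_2 = 1
16 = 5·3 + 1, so a_3 = 5
3 = 3·1 + 0, so a_4 = 3

[5; 1, 1, 5, 3]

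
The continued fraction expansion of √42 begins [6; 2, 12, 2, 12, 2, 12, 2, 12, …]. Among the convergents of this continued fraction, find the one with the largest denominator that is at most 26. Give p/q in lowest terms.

162/25

a_0 = 6: 6/1  (≤ bound)
a_1 = 2: 13/2  (≤ bound)
a_2 = 12: 162/25  (≤ bound)
a_3 = 2: 337/52  (> 26, stop)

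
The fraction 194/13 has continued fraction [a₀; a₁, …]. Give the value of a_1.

1

⌊194/13⌋ = 14, remainder 12
⌊13/12⌋ = 1, remainder 1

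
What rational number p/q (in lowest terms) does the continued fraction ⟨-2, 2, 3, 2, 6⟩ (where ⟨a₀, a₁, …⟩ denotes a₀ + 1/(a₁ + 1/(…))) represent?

-161/103

a_0 = -2: -2/1
a_1 = 2: -3/2
a_2 = 3: -11/7
a_3 = 2: -25/16
a_4 = 6: -161/103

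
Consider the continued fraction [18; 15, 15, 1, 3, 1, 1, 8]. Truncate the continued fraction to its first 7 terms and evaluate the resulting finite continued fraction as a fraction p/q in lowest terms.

38644/2139

a_0 = 18: 18/1
a_1 = 15: 271/15
a_2 = 15: 4083/226
a_3 = 1: 4354/241
a_4 = 3: 17145/949
a_5 = 1: 21499/1190
a_6 = 1: 38644/2139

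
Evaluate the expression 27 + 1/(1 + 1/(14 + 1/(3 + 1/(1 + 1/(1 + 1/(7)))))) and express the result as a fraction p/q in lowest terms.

Starting at the tail and folding back:
Start with 7.
1 + 1/(7/1) = 1 + 1/7 = 8/7
1 + 1/(8/7) = 1 + 7/8 = 15/8
3 + 1/(15/8) = 3 + 8/15 = 53/15
14 + 1/(53/15) = 14 + 15/53 = 757/53
1 + 1/(757/53) = 1 + 53/757 = 810/757
27 + 1/(810/757) = 27 + 757/810 = 22627/810

22627/810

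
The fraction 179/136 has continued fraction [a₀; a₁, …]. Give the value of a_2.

6

⌊179/136⌋ = 1, remainder 43
⌊136/43⌋ = 3, remainder 7
⌊43/7⌋ = 6, remainder 1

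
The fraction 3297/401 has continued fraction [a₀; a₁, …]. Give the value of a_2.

1

3297 ÷ 401 → quotient 8, remainder 89
401 ÷ 89 → quotient 4, remainder 45
89 ÷ 45 → quotient 1, remainder 44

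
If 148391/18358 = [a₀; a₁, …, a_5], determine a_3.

1

Repeatedly divide and take the remainder:
148391 ÷ 18358 → quotient 8, remainder 1527
18358 ÷ 1527 → quotient 12, remainder 34
1527 ÷ 34 → quotient 44, remainder 31
34 ÷ 31 → quotient 1, remainder 3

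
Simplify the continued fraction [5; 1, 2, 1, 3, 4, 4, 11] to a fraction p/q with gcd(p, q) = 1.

17461/3045

Start with 11.
4 + 1/(11/1) = 4 + 1/11 = 45/11
4 + 1/(45/11) = 4 + 11/45 = 191/45
3 + 1/(191/45) = 3 + 45/191 = 618/191
1 + 1/(618/191) = 1 + 191/618 = 809/618
2 + 1/(809/618) = 2 + 618/809 = 2236/809
1 + 1/(2236/809) = 1 + 809/2236 = 3045/2236
5 + 1/(3045/2236) = 5 + 2236/3045 = 17461/3045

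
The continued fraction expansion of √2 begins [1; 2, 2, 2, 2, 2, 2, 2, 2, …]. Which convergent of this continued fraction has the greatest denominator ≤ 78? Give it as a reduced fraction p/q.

99/70

a_0 = 1: 1/1  (≤ bound)
a_1 = 2: 3/2  (≤ bound)
a_2 = 2: 7/5  (≤ bound)
a_3 = 2: 17/12  (≤ bound)
a_4 = 2: 41/29  (≤ bound)
a_5 = 2: 99/70  (≤ bound)
a_6 = 2: 239/169  (> 78, stop)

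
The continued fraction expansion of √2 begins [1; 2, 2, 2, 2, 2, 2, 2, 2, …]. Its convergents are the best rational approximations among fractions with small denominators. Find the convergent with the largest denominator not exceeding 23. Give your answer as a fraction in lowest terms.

List convergents until the denominator exceeds the bound:
a_0 = 1: 1/1  (≤ bound)
a_1 = 2: 3/2  (≤ bound)
a_2 = 2: 7/5  (≤ bound)
a_3 = 2: 17/12  (≤ bound)
a_4 = 2: 41/29  (> 23, stop)

17/12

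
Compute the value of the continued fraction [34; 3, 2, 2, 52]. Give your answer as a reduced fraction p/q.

Work from the innermost term outward:
Start with 52.
2 + 1/(52/1) = 2 + 1/52 = 105/52
2 + 1/(105/52) = 2 + 52/105 = 262/105
3 + 1/(262/105) = 3 + 105/262 = 891/262
34 + 1/(891/262) = 34 + 262/891 = 30556/891

30556/891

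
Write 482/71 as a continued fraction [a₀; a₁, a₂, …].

[6; 1, 3, 1, 2, 1, 3]

482 ÷ 71 → quotient 6, remainder 56
71 ÷ 56 → quotient 1, remainder 15
56 ÷ 15 → quotient 3, remainder 11
15 ÷ 11 → quotient 1, remainder 4
11 ÷ 4 → quotient 2, remainder 3
4 ÷ 3 → quotient 1, remainder 1
3 ÷ 1 → quotient 3, remainder 0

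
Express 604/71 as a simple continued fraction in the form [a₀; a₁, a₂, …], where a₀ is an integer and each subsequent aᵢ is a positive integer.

[8; 1, 1, 35]

604 ÷ 71 → quotient 8, remainder 36
71 ÷ 36 → quotient 1, remainder 35
36 ÷ 35 → quotient 1, remainder 1
35 ÷ 1 → quotient 35, remainder 0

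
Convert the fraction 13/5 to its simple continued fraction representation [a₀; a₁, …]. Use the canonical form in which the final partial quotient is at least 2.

Repeatedly divide and take the remainder:
⌊13/5⌋ = 2, remainder 3
⌊5/3⌋ = 1, remainder 2
⌊3/2⌋ = 1, remainder 1
⌊2/1⌋ = 2, remainder 0

[2; 1, 1, 2]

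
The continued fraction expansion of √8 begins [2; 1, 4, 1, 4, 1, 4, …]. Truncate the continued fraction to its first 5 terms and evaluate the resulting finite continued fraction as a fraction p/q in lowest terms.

82/29

Use the convergent recurrence hₖ = aₖ·hₖ₋₁ + hₖ₋₂ (and likewise for the denominators kₖ):
a_0 = 2: 2/1
a_1 = 1: 3/1
a_2 = 4: 14/5
a_3 = 1: 17/6
a_4 = 4: 82/29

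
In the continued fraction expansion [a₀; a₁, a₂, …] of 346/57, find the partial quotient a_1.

346 = 6·57 + 4, so a_0 = 6
57 = 14·4 + 1, so a_1 = 14

14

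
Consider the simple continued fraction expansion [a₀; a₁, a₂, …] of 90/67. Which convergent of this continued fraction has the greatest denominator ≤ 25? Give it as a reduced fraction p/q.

a_0 = 1: 1/1  (≤ bound)
a_1 = 2: 3/2  (≤ bound)
a_2 = 1: 4/3  (≤ bound)
a_3 = 10: 43/32  (> 25, stop)

4/3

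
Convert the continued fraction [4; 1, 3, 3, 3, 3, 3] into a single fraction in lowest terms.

Start with 3.
3 + 1/(3/1) = 3 + 1/3 = 10/3
3 + 1/(10/3) = 3 + 3/10 = 33/10
3 + 1/(33/10) = 3 + 10/33 = 109/33
3 + 1/(109/33) = 3 + 33/109 = 360/109
1 + 1/(360/109) = 1 + 109/360 = 469/360
4 + 1/(469/360) = 4 + 360/469 = 2236/469

2236/469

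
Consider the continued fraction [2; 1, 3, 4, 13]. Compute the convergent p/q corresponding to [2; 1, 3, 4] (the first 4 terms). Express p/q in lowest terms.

47/17

Start with 4.
3 + 1/(4/1) = 3 + 1/4 = 13/4
1 + 1/(13/4) = 1 + 4/13 = 17/13
2 + 1/(17/13) = 2 + 13/17 = 47/17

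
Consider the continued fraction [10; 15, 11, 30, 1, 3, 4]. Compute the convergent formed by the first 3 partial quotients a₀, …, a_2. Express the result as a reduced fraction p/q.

a_0 = 10: 10/1
a_1 = 15: 151/15
a_2 = 11: 1671/166

1671/166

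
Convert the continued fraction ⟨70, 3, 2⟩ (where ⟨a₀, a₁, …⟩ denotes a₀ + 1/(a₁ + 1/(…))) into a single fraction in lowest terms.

a_0 = 70: 70/1
a_1 = 3: 211/3
a_2 = 2: 492/7

492/7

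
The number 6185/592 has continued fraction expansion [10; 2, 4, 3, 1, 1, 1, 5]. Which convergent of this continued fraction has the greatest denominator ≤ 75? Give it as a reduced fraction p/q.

700/67

a_0 = 10: 10/1  (≤ bound)
a_1 = 2: 21/2  (≤ bound)
a_2 = 4: 94/9  (≤ bound)
a_3 = 3: 303/29  (≤ bound)
a_4 = 1: 397/38  (≤ bound)
a_5 = 1: 700/67  (≤ bound)
a_6 = 1: 1097/105  (> 75, stop)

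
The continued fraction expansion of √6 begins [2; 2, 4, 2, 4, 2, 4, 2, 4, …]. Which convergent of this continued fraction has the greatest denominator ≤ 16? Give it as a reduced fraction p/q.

a_0 = 2: 2/1  (≤ bound)
a_1 = 2: 5/2  (≤ bound)
a_2 = 4: 22/9  (≤ bound)
a_3 = 2: 49/20  (> 16, stop)

22/9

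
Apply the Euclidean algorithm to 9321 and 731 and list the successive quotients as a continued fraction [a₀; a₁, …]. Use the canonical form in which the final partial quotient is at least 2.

[12; 1, 3, 60, 1, 2]

Run the Euclidean algorithm, recording each quotient:
9321 ÷ 731 → quotient 12, remainder 549
731 ÷ 549 → quotient 1, remainder 182
549 ÷ 182 → quotient 3, remainder 3
182 ÷ 3 → quotient 60, remainder 2
3 ÷ 2 → quotient 1, remainder 1
2 ÷ 1 → quotient 2, remainder 0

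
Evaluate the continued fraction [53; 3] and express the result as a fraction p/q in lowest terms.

160/3

Work from the innermost term outward:
Start with 3.
53 + 1/(3/1) = 53 + 1/3 = 160/3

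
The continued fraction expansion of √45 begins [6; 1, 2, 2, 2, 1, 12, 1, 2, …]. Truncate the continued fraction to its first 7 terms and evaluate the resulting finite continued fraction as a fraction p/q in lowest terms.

Start with 12.
1 + 1/(12/1) = 1 + 1/12 = 13/12
2 + 1/(13/12) = 2 + 12/13 = 38/13
2 + 1/(38/13) = 2 + 13/38 = 89/38
2 + 1/(89/38) = 2 + 38/89 = 216/89
1 + 1/(216/89) = 1 + 89/216 = 305/216
6 + 1/(305/216) = 6 + 216/305 = 2046/305

2046/305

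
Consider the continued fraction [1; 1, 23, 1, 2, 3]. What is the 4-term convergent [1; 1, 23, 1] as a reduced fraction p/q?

Use the convergent recurrence hₖ = aₖ·hₖ₋₁ + hₖ₋₂ (and likewise for the denominators kₖ):
a_0 = 1: 1/1
a_1 = 1: 2/1
a_2 = 23: 47/24
a_3 = 1: 49/25

49/25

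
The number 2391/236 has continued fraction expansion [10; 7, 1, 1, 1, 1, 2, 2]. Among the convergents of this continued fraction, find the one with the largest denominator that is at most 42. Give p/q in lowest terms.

a_0 = 10: 10/1  (≤ bound)
a_1 = 7: 71/7  (≤ bound)
a_2 = 1: 81/8  (≤ bound)
a_3 = 1: 152/15  (≤ bound)
a_4 = 1: 233/23  (≤ bound)
a_5 = 1: 385/38  (≤ bound)
a_6 = 2: 1003/99  (> 42, stop)

385/38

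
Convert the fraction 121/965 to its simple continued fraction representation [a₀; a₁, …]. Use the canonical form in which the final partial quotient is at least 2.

[0; 7, 1, 39, 3]

121 ÷ 965 → quotient 0, remainder 121
965 ÷ 121 → quotient 7, remainder 118
121 ÷ 118 → quotient 1, remainder 3
118 ÷ 3 → quotient 39, remainder 1
3 ÷ 1 → quotient 3, remainder 0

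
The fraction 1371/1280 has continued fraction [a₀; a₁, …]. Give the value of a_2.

Run the Euclidean algorithm, recording each quotient:
1371 ÷ 1280 → quotient 1, remainder 91
1280 ÷ 91 → quotient 14, remainder 6
91 ÷ 6 → quotient 15, remainder 1

15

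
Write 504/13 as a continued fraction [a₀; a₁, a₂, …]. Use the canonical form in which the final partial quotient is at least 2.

[38; 1, 3, 3]

Repeatedly divide and take the remainder:
504 = 38·13 + 10, so a_0 = 38
13 = 1·10 + 3, so a_1 = 1
10 = 3·3 + 1, so a_2 = 3
3 = 3·1 + 0, so a_3 = 3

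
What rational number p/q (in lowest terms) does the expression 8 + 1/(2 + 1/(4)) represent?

76/9

Work from the innermost term outward:
Start with 4.
2 + 1/(4/1) = 2 + 1/4 = 9/4
8 + 1/(9/4) = 8 + 4/9 = 76/9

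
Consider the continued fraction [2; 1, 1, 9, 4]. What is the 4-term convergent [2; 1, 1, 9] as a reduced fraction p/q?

48/19

Build up convergents one term at a time:
a_0 = 2: 2/1
a_1 = 1: 3/1
a_2 = 1: 5/2
a_3 = 9: 48/19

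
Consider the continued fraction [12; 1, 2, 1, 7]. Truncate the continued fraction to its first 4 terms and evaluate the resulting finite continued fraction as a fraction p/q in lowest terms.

Compute successive convergents:
a_0 = 12: 12/1
a_1 = 1: 13/1
a_2 = 2: 38/3
a_3 = 1: 51/4

51/4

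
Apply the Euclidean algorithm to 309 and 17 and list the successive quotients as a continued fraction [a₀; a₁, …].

[18; 5, 1, 2]

309 = 18·17 + 3, so a_0 = 18
17 = 5·3 + 2, so a_1 = 5
3 = 1·2 + 1, so a_2 = 1
2 = 2·1 + 0, so a_3 = 2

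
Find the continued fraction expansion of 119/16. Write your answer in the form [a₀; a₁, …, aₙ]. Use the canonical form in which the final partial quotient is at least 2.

[7; 2, 3, 2]

Apply division with remainder until the remainder is 0:
119 ÷ 16 → quotient 7, remainder 7
16 ÷ 7 → quotient 2, remainder 2
7 ÷ 2 → quotient 3, remainder 1
2 ÷ 1 → quotient 2, remainder 0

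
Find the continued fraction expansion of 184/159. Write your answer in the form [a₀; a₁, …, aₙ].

⌊184/159⌋ = 1, remainder 25
⌊159/25⌋ = 6, remainder 9
⌊25/9⌋ = 2, remainder 7
⌊9/7⌋ = 1, remainder 2
⌊7/2⌋ = 3, remainder 1
⌊2/1⌋ = 2, remainder 0

[1; 6, 2, 1, 3, 2]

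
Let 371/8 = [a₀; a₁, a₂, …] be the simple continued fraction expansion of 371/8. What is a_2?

⌊371/8⌋ = 46, remainder 3
⌊8/3⌋ = 2, remainder 2
⌊3/2⌋ = 1, remainder 1

1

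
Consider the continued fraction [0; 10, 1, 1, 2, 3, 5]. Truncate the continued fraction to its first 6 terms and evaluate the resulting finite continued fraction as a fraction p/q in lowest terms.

Build up convergents one term at a time:
a_0 = 0: 0/1
a_1 = 10: 1/10
a_2 = 1: 1/11
a_3 = 1: 2/21
a_4 = 2: 5/53
a_5 = 3: 17/180

17/180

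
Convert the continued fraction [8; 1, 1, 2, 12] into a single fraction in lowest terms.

a_0 = 8: 8/1
a_1 = 1: 9/1
a_2 = 1: 17/2
a_3 = 2: 43/5
a_4 = 12: 533/62

533/62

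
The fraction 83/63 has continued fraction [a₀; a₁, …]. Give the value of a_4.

2

83 ÷ 63 → quotient 1, remainder 20
63 ÷ 20 → quotient 3, remainder 3
20 ÷ 3 → quotient 6, remainder 2
3 ÷ 2 → quotient 1, remainder 1
2 ÷ 1 → quotient 2, remainder 0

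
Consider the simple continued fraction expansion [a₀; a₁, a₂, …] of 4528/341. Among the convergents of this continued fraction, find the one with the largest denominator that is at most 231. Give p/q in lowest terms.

a_0 = 13: 13/1  (≤ bound)
a_1 = 3: 40/3  (≤ bound)
a_2 = 1: 53/4  (≤ bound)
a_3 = 1: 93/7  (≤ bound)
a_4 = 2: 239/18  (≤ bound)
a_5 = 3: 810/61  (≤ bound)
a_6 = 2: 1859/140  (≤ bound)
a_7 = 2: 4528/341  (> 231, stop)

1859/140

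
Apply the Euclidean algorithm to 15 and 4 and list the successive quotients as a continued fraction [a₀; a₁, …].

[3; 1, 3]

15 = 3·4 + 3, so a_0 = 3
4 = 1·3 + 1, so a_1 = 1
3 = 3·1 + 0, so a_2 = 3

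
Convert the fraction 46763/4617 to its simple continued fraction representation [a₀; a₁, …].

[10; 7, 1, 3, 1, 2, 42]

Run the Euclidean algorithm, recording each quotient:
46763 = 10·4617 + 593, so a_0 = 10
4617 = 7·593 + 466, so a_1 = 7
593 = 1·466 + 127, so a_2 = 1
466 = 3·127 + 85, so a_3 = 3
127 = 1·85 + 42, so a_4 = 1
85 = 2·42 + 1, so a_5 = 2
42 = 42·1 + 0, so a_6 = 42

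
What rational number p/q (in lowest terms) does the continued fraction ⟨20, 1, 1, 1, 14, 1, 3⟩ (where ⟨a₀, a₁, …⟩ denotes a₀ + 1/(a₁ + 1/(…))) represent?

3822/185

a_0 = 20: 20/1
a_1 = 1: 21/1
a_2 = 1: 41/2
a_3 = 1: 62/3
a_4 = 14: 909/44
a_5 = 1: 971/47
a_6 = 3: 3822/185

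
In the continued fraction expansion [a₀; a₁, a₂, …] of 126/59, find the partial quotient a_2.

2

126 = 2·59 + 8, so a_0 = 2
59 = 7·8 + 3, so a_1 = 7
8 = 2·3 + 2, so a_2 = 2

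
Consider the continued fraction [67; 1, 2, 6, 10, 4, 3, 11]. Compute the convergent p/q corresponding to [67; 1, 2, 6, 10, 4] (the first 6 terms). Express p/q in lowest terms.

Start with 4.
10 + 1/(4/1) = 10 + 1/4 = 41/4
6 + 1/(41/4) = 6 + 4/41 = 250/41
2 + 1/(250/41) = 2 + 41/250 = 541/250
1 + 1/(541/250) = 1 + 250/541 = 791/541
67 + 1/(791/541) = 67 + 541/791 = 53538/791

53538/791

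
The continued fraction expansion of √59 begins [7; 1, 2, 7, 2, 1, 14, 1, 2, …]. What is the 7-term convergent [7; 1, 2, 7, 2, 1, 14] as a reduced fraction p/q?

7781/1013

Use the convergent recurrence hₖ = aₖ·hₖ₋₁ + hₖ₋₂ (and likewise for the denominators kₖ):
a_0 = 7: 7/1
a_1 = 1: 8/1
a_2 = 2: 23/3
a_3 = 7: 169/22
a_4 = 2: 361/47
a_5 = 1: 530/69
a_6 = 14: 7781/1013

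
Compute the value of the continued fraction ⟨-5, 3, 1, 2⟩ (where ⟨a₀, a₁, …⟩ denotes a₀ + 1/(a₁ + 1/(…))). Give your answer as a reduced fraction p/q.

a_0 = -5: -5/1
a_1 = 3: -14/3
a_2 = 1: -19/4
a_3 = 2: -52/11

-52/11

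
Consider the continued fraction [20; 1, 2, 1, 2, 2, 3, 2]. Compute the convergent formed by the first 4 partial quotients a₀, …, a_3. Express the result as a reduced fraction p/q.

83/4

Use the convergent recurrence hₖ = aₖ·hₖ₋₁ + hₖ₋₂ (and likewise for the denominators kₖ):
a_0 = 20: 20/1
a_1 = 1: 21/1
a_2 = 2: 62/3
a_3 = 1: 83/4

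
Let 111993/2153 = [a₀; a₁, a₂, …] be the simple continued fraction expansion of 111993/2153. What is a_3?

3

Run the Euclidean algorithm, recording each quotient:
111993 ÷ 2153 → quotient 52, remainder 37
2153 ÷ 37 → quotient 58, remainder 7
37 ÷ 7 → quotient 5, remainder 2
7 ÷ 2 → quotient 3, remainder 1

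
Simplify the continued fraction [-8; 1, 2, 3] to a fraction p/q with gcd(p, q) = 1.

Start with 3.
2 + 1/(3/1) = 2 + 1/3 = 7/3
1 + 1/(7/3) = 1 + 3/7 = 10/7
-8 + 1/(10/7) = -8 + 7/10 = -73/10

-73/10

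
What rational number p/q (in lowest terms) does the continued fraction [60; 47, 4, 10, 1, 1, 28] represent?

6955853/115890

a_0 = 60: 60/1
a_1 = 47: 2821/47
a_2 = 4: 11344/189
a_3 = 10: 116261/1937
a_4 = 1: 127605/2126
a_5 = 1: 243866/4063
a_6 = 28: 6955853/115890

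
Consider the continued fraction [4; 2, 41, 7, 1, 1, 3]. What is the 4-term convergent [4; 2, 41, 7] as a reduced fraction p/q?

2620/583

Use the convergent recurrence hₖ = aₖ·hₖ₋₁ + hₖ₋₂ (and likewise for the denominators kₖ):
a_0 = 4: 4/1
a_1 = 2: 9/2
a_2 = 41: 373/83
a_3 = 7: 2620/583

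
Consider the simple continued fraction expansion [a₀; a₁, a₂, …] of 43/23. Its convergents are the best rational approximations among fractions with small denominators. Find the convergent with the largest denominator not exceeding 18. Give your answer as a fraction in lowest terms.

a_0 = 1: 1/1  (≤ bound)
a_1 = 1: 2/1  (≤ bound)
a_2 = 6: 13/7  (≤ bound)
a_3 = 1: 15/8  (≤ bound)
a_4 = 2: 43/23  (> 18, stop)

15/8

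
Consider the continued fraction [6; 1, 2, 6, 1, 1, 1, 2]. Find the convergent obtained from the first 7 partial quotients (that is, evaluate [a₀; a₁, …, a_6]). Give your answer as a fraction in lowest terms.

421/63

Start with 1.
1 + 1/(1/1) = 1 + 1/1 = 2/1
1 + 1/(2/1) = 1 + 1/2 = 3/2
6 + 1/(3/2) = 6 + 2/3 = 20/3
2 + 1/(20/3) = 2 + 3/20 = 43/20
1 + 1/(43/20) = 1 + 20/43 = 63/43
6 + 1/(63/43) = 6 + 43/63 = 421/63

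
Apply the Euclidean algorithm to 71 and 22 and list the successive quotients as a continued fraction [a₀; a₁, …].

[3; 4, 2, 2]

⌊71/22⌋ = 3, remainder 5
⌊22/5⌋ = 4, remainder 2
⌊5/2⌋ = 2, remainder 1
⌊2/1⌋ = 2, remainder 0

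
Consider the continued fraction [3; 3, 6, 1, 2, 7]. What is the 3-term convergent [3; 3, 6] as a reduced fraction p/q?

63/19

a_0 = 3: 3/1
a_1 = 3: 10/3
a_2 = 6: 63/19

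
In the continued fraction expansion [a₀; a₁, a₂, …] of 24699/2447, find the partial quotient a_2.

1

24699 ÷ 2447 → quotient 10, remainder 229
2447 ÷ 229 → quotient 10, remainder 157
229 ÷ 157 → quotient 1, remainder 72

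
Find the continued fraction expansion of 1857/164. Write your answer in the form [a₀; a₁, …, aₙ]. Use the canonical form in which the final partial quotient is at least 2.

[11; 3, 10, 1, 1, 2]

1857 = 11·164 + 53, so a_0 = 11
164 = 3·53 + 5, so a_1 = 3
53 = 10·5 + 3, so a_2 = 10
5 = 1·3 + 2, so a_3 = 1
3 = 1·2 + 1, so a_4 = 1
2 = 2·1 + 0, so a_5 = 2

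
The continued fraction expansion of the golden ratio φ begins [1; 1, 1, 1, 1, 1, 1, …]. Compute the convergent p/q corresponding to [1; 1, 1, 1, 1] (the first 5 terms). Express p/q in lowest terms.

Start with 1.
1 + 1/(1/1) = 1 + 1/1 = 2/1
1 + 1/(2/1) = 1 + 1/2 = 3/2
1 + 1/(3/2) = 1 + 2/3 = 5/3
1 + 1/(5/3) = 1 + 3/5 = 8/5

8/5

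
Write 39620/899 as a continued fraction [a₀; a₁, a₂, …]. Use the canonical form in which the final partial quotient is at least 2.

Run the Euclidean algorithm, recording each quotient:
39620 ÷ 899 → quotient 44, remainder 64
899 ÷ 64 → quotient 14, remainder 3
64 ÷ 3 → quotient 21, remainder 1
3 ÷ 1 → quotient 3, remainder 0

[44; 14, 21, 3]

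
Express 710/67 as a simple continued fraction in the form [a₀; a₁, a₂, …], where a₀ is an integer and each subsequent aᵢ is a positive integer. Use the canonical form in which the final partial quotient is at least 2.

[10; 1, 1, 2, 13]

Run the Euclidean algorithm, recording each quotient:
⌊710/67⌋ = 10, remainder 40
⌊67/40⌋ = 1, remainder 27
⌊40/27⌋ = 1, remainder 13
⌊27/13⌋ = 2, remainder 1
⌊13/1⌋ = 13, remainder 0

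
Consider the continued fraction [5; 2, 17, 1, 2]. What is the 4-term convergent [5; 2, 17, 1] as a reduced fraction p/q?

Start with 1.
17 + 1/(1/1) = 17 + 1/1 = 18/1
2 + 1/(18/1) = 2 + 1/18 = 37/18
5 + 1/(37/18) = 5 + 18/37 = 203/37

203/37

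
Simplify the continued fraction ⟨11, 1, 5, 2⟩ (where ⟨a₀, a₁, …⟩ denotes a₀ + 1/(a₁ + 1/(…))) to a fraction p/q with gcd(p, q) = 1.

154/13

a_0 = 11: 11/1
a_1 = 1: 12/1
a_2 = 5: 71/6
a_3 = 2: 154/13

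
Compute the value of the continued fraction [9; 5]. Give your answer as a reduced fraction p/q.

Compute successive convergents:
a_0 = 9: 9/1
a_1 = 5: 46/5

46/5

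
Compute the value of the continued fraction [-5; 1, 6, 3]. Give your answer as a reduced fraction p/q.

-91/22

Start with 3.
6 + 1/(3/1) = 6 + 1/3 = 19/3
1 + 1/(19/3) = 1 + 3/19 = 22/19
-5 + 1/(22/19) = -5 + 19/22 = -91/22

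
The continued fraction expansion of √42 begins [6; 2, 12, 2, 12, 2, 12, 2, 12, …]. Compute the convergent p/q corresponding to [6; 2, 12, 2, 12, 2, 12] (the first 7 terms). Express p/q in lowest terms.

Work from the innermost term outward:
Start with 12.
2 + 1/(12/1) = 2 + 1/12 = 25/12
12 + 1/(25/12) = 12 + 12/25 = 312/25
2 + 1/(312/25) = 2 + 25/312 = 649/312
12 + 1/(649/312) = 12 + 312/649 = 8100/649
2 + 1/(8100/649) = 2 + 649/8100 = 16849/8100
6 + 1/(16849/8100) = 6 + 8100/16849 = 109194/16849

109194/16849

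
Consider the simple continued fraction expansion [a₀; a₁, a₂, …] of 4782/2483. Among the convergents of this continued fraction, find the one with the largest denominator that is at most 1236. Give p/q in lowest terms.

List convergents until the denominator exceeds the bound:
a_0 = 1: 1/1  (≤ bound)
a_1 = 1: 2/1  (≤ bound)
a_2 = 12: 25/13  (≤ bound)
a_3 = 2: 52/27  (≤ bound)
a_4 = 45: 2365/1228  (≤ bound)
a_5 = 2: 4782/2483  (> 1236, stop)

2365/1228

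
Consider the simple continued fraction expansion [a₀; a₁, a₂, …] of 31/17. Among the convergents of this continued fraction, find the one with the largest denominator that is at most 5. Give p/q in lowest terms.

List convergents until the denominator exceeds the bound:
a_0 = 1: 1/1  (≤ bound)
a_1 = 1: 2/1  (≤ bound)
a_2 = 4: 9/5  (≤ bound)
a_3 = 1: 11/6  (> 5, stop)

9/5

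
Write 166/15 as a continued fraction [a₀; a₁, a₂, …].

166 ÷ 15 → quotient 11, remainder 1
15 ÷ 1 → quotient 15, remainder 0

[11; 15]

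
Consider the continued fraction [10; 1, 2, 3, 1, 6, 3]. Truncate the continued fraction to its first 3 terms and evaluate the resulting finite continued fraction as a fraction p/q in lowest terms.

Build up convergents one term at a time:
a_0 = 10: 10/1
a_1 = 1: 11/1
a_2 = 2: 32/3

32/3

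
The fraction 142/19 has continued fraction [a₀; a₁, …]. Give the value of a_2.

9

142 ÷ 19 → quotient 7, remainder 9
19 ÷ 9 → quotient 2, remainder 1
9 ÷ 1 → quotient 9, remainder 0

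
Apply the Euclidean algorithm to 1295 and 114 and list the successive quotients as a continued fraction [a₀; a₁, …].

Run the Euclidean algorithm, recording each quotient:
⌊1295/114⌋ = 11, remainder 41
⌊114/41⌋ = 2, remainder 32
⌊41/32⌋ = 1, remainder 9
⌊32/9⌋ = 3, remainder 5
⌊9/5⌋ = 1, remainder 4
⌊5/4⌋ = 1, remainder 1
⌊4/1⌋ = 4, remainder 0

[11; 2, 1, 3, 1, 1, 4]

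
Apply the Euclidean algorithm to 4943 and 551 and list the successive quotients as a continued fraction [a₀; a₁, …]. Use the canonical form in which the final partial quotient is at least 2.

[8; 1, 33, 2, 3, 2]

4943 ÷ 551 → quotient 8, remainder 535
551 ÷ 535 → quotient 1, remainder 16
535 ÷ 16 → quotient 33, remainder 7
16 ÷ 7 → quotient 2, remainder 2
7 ÷ 2 → quotient 3, remainder 1
2 ÷ 1 → quotient 2, remainder 0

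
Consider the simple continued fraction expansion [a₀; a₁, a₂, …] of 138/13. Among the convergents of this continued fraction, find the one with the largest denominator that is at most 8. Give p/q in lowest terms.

53/5

a_0 = 10: 10/1  (≤ bound)
a_1 = 1: 11/1  (≤ bound)
a_2 = 1: 21/2  (≤ bound)
a_3 = 1: 32/3  (≤ bound)
a_4 = 1: 53/5  (≤ bound)
a_5 = 2: 138/13  (> 8, stop)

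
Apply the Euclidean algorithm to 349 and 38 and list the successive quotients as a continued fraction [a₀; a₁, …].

349 ÷ 38 → quotient 9, remainder 7
38 ÷ 7 → quotient 5, remainder 3
7 ÷ 3 → quotient 2, remainder 1
3 ÷ 1 → quotient 3, remainder 0

[9; 5, 2, 3]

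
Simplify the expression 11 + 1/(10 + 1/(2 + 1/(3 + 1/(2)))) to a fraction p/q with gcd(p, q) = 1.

1853/167

Use the convergent recurrence hₖ = aₖ·hₖ₋₁ + hₖ₋₂ (and likewise for the denominators kₖ):
a_0 = 11: 11/1
a_1 = 10: 111/10
a_2 = 2: 233/21
a_3 = 3: 810/73
a_4 = 2: 1853/167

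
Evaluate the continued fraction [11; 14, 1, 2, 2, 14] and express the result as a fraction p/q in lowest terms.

16447/1486

Use the convergent recurrence hₖ = aₖ·hₖ₋₁ + hₖ₋₂ (and likewise for the denominators kₖ):
a_0 = 11: 11/1
a_1 = 14: 155/14
a_2 = 1: 166/15
a_3 = 2: 487/44
a_4 = 2: 1140/103
a_5 = 14: 16447/1486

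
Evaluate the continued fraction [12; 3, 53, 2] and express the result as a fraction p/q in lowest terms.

3983/323

Start with 2.
53 + 1/(2/1) = 53 + 1/2 = 107/2
3 + 1/(107/2) = 3 + 2/107 = 323/107
12 + 1/(323/107) = 12 + 107/323 = 3983/323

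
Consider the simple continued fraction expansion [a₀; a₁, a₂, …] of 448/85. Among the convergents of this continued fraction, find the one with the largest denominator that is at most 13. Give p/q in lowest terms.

a_0 = 5: 5/1  (≤ bound)
a_1 = 3: 16/3  (≤ bound)
a_2 = 1: 21/4  (≤ bound)
a_3 = 2: 58/11  (≤ bound)
a_4 = 3: 195/37  (> 13, stop)

58/11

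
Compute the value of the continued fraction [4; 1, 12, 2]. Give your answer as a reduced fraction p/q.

133/27

Start with 2.
12 + 1/(2/1) = 12 + 1/2 = 25/2
1 + 1/(25/2) = 1 + 2/25 = 27/25
4 + 1/(27/25) = 4 + 25/27 = 133/27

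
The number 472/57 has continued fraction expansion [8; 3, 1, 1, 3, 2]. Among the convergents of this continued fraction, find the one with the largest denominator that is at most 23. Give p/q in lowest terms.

a_0 = 8: 8/1  (≤ bound)
a_1 = 3: 25/3  (≤ bound)
a_2 = 1: 33/4  (≤ bound)
a_3 = 1: 58/7  (≤ bound)
a_4 = 3: 207/25  (> 23, stop)

58/7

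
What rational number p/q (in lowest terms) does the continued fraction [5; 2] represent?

Compute successive convergents:
a_0 = 5: 5/1
a_1 = 2: 11/2

11/2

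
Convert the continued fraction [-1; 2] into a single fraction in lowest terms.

-1/2

Work from the innermost term outward:
Start with 2.
-1 + 1/(2/1) = -1 + 1/2 = -1/2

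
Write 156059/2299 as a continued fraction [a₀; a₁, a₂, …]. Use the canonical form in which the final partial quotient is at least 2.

Apply division with remainder until the remainder is 0:
⌊156059/2299⌋ = 67, remainder 2026
⌊2299/2026⌋ = 1, remainder 273
⌊2026/273⌋ = 7, remainder 115
⌊273/115⌋ = 2, remainder 43
⌊115/43⌋ = 2, remainder 29
⌊43/29⌋ = 1, remainder 14
⌊29/14⌋ = 2, remainder 1
⌊14/1⌋ = 14, remainder 0

[67; 1, 7, 2, 2, 1, 2, 14]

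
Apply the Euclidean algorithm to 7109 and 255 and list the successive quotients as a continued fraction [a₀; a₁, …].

7109 = 27·255 + 224, so a_0 = 27
255 = 1·224 + 31, so a_1 = 1
224 = 7·31 + 7, so a_2 = 7
31 = 4·7 + 3, so a_3 = 4
7 = 2·3 + 1, so a_4 = 2
3 = 3·1 + 0, so a_5 = 3

[27; 1, 7, 4, 2, 3]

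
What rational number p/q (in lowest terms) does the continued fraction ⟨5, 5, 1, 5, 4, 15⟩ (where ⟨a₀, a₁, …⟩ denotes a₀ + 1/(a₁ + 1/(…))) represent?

11506/2225

a_0 = 5: 5/1
a_1 = 5: 26/5
a_2 = 1: 31/6
a_3 = 5: 181/35
a_4 = 4: 755/146
a_5 = 15: 11506/2225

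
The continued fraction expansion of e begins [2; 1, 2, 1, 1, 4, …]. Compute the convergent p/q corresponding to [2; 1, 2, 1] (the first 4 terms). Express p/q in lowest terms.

Start with 1.
2 + 1/(1/1) = 2 + 1/1 = 3/1
1 + 1/(3/1) = 1 + 1/3 = 4/3
2 + 1/(4/3) = 2 + 3/4 = 11/4

11/4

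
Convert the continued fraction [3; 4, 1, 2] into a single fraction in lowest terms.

Start with 2.
1 + 1/(2/1) = 1 + 1/2 = 3/2
4 + 1/(3/2) = 4 + 2/3 = 14/3
3 + 1/(14/3) = 3 + 3/14 = 45/14

45/14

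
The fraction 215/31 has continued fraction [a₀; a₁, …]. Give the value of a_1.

215 = 6·31 + 29, so a_0 = 6
31 = 1·29 + 2, so a_1 = 1

1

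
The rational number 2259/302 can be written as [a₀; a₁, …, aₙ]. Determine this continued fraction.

Apply division with remainder until the remainder is 0:
2259 ÷ 302 → quotient 7, remainder 145
302 ÷ 145 → quotient 2, remainder 12
145 ÷ 12 → quotient 12, remainder 1
12 ÷ 1 → quotient 12, remainder 0

[7; 2, 12, 12]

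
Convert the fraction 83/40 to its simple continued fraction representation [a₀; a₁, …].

83 = 2·40 + 3, so a_0 = 2
40 = 13·3 + 1, so a_1 = 13
3 = 3·1 + 0, so a_2 = 3

[2; 13, 3]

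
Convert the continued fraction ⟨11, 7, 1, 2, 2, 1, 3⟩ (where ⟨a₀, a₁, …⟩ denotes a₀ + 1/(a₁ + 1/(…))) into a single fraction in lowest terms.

Compute successive convergents:
a_0 = 11: 11/1
a_1 = 7: 78/7
a_2 = 1: 89/8
a_3 = 2: 256/23
a_4 = 2: 601/54
a_5 = 1: 857/77
a_6 = 3: 3172/285

3172/285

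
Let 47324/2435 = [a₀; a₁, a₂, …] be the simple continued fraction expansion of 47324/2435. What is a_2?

Run the Euclidean algorithm, recording each quotient:
47324 ÷ 2435 → quotient 19, remainder 1059
2435 ÷ 1059 → quotient 2, remainder 317
1059 ÷ 317 → quotient 3, remainder 108

3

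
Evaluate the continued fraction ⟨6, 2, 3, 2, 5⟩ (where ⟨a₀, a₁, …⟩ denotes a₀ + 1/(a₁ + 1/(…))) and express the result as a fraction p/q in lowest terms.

560/87

a_0 = 6: 6/1
a_1 = 2: 13/2
a_2 = 3: 45/7
a_3 = 2: 103/16
a_4 = 5: 560/87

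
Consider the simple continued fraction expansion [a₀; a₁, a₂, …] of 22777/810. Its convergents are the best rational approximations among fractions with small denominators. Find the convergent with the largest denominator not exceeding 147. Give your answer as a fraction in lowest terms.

List convergents until the denominator exceeds the bound:
a_0 = 28: 28/1  (≤ bound)
a_1 = 8: 225/8  (≤ bound)
a_2 = 2: 478/17  (≤ bound)
a_3 = 1: 703/25  (≤ bound)
a_4 = 5: 3993/142  (≤ bound)
a_5 = 1: 4696/167  (> 147, stop)

3993/142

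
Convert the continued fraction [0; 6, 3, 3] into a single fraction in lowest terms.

10/63

Use the convergent recurrence hₖ = aₖ·hₖ₋₁ + hₖ₋₂ (and likewise for the denominators kₖ):
a_0 = 0: 0/1
a_1 = 6: 1/6
a_2 = 3: 3/19
a_3 = 3: 10/63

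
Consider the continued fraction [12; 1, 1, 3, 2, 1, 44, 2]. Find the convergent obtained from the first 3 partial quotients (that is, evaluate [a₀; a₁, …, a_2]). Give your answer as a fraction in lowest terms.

a_0 = 12: 12/1
a_1 = 1: 13/1
a_2 = 1: 25/2

25/2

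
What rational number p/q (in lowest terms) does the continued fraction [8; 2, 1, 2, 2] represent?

Use the convergent recurrence hₖ = aₖ·hₖ₋₁ + hₖ₋₂ (and likewise for the denominators kₖ):
a_0 = 8: 8/1
a_1 = 2: 17/2
a_2 = 1: 25/3
a_3 = 2: 67/8
a_4 = 2: 159/19

159/19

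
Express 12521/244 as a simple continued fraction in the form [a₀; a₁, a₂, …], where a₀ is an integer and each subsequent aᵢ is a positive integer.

12521 = 51·244 + 77, so a_0 = 51
244 = 3·77 + 13, so a_1 = 3
77 = 5·13 + 12, so a_2 = 5
13 = 1·12 + 1, so a_3 = 1
12 = 12·1 + 0, so a_4 = 12

[51; 3, 5, 1, 12]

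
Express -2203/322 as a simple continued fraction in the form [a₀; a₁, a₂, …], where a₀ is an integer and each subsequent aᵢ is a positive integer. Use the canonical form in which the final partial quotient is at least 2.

[-7; 6, 3, 5, 3]

-2203 = -7·322 + 51, so a_0 = -7
322 = 6·51 + 16, so a_1 = 6
51 = 3·16 + 3, so a_2 = 3
16 = 5·3 + 1, so a_3 = 5
3 = 3·1 + 0, so a_4 = 3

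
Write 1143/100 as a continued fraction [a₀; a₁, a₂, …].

1143 ÷ 100 → quotient 11, remainder 43
100 ÷ 43 → quotient 2, remainder 14
43 ÷ 14 → quotient 3, remainder 1
14 ÷ 1 → quotient 14, remainder 0

[11; 2, 3, 14]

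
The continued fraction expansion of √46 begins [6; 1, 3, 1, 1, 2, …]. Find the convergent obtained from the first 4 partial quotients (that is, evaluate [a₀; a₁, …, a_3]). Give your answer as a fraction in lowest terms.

34/5

Start with 1.
3 + 1/(1/1) = 3 + 1/1 = 4/1
1 + 1/(4/1) = 1 + 1/4 = 5/4
6 + 1/(5/4) = 6 + 4/5 = 34/5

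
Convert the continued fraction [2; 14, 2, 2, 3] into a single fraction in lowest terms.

507/245

Collapse the nested fraction from the inside out:
Start with 3.
2 + 1/(3/1) = 2 + 1/3 = 7/3
2 + 1/(7/3) = 2 + 3/7 = 17/7
14 + 1/(17/7) = 14 + 7/17 = 245/17
2 + 1/(245/17) = 2 + 17/245 = 507/245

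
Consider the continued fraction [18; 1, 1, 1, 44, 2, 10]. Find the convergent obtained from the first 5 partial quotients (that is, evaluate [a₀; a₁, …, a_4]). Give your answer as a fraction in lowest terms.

2501/134

a_0 = 18: 18/1
a_1 = 1: 19/1
a_2 = 1: 37/2
a_3 = 1: 56/3
a_4 = 44: 2501/134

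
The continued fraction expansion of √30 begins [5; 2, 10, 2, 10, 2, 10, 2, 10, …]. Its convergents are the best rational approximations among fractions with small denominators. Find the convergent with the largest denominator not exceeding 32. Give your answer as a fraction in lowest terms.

a_0 = 5: 5/1  (≤ bound)
a_1 = 2: 11/2  (≤ bound)
a_2 = 10: 115/21  (≤ bound)
a_3 = 2: 241/44  (> 32, stop)

115/21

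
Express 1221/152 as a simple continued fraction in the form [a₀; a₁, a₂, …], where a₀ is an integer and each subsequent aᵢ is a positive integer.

Run the Euclidean algorithm, recording each quotient:
1221 ÷ 152 → quotient 8, remainder 5
152 ÷ 5 → quotient 30, remainder 2
5 ÷ 2 → quotient 2, remainder 1
2 ÷ 1 → quotient 2, remainder 0

[8; 30, 2, 2]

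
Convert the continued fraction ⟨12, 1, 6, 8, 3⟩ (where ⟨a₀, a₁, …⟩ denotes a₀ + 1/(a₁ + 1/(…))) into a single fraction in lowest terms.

Start with 3.
8 + 1/(3/1) = 8 + 1/3 = 25/3
6 + 1/(25/3) = 6 + 3/25 = 153/25
1 + 1/(153/25) = 1 + 25/153 = 178/153
12 + 1/(178/153) = 12 + 153/178 = 2289/178

2289/178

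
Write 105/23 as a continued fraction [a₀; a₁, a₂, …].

Repeatedly divide and take the remainder:
⌊105/23⌋ = 4, remainder 13
⌊23/13⌋ = 1, remainder 10
⌊13/10⌋ = 1, remainder 3
⌊10/3⌋ = 3, remainder 1
⌊3/1⌋ = 3, remainder 0

[4; 1, 1, 3, 3]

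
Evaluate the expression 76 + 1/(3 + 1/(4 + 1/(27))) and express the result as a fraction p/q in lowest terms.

27013/354

Work from the innermost term outward:
Start with 27.
4 + 1/(27/1) = 4 + 1/27 = 109/27
3 + 1/(109/27) = 3 + 27/109 = 354/109
76 + 1/(354/109) = 76 + 109/354 = 27013/354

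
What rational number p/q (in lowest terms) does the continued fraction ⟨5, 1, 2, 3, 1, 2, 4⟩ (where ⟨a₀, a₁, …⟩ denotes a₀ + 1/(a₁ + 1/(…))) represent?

Collapse the nested fraction from the inside out:
Start with 4.
2 + 1/(4/1) = 2 + 1/4 = 9/4
1 + 1/(9/4) = 1 + 4/9 = 13/9
3 + 1/(13/9) = 3 + 9/13 = 48/13
2 + 1/(48/13) = 2 + 13/48 = 109/48
1 + 1/(109/48) = 1 + 48/109 = 157/109
5 + 1/(157/109) = 5 + 109/157 = 894/157

894/157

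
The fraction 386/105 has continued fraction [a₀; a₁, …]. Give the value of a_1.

386 = 3·105 + 71, so a_0 = 3
105 = 1·71 + 34, so a_1 = 1

1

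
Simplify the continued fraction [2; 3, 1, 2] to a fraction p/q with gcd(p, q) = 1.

Starting at the tail and folding back:
Start with 2.
1 + 1/(2/1) = 1 + 1/2 = 3/2
3 + 1/(3/2) = 3 + 2/3 = 11/3
2 + 1/(11/3) = 2 + 3/11 = 25/11

25/11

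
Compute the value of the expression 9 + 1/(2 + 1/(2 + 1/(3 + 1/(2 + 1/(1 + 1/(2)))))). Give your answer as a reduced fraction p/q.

1421/151

a_0 = 9: 9/1
a_1 = 2: 19/2
a_2 = 2: 47/5
a_3 = 3: 160/17
a_4 = 2: 367/39
a_5 = 1: 527/56
a_6 = 2: 1421/151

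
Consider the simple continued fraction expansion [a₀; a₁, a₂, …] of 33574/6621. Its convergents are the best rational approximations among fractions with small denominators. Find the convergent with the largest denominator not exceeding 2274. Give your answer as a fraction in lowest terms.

10380/2047

List convergents until the denominator exceeds the bound:
a_0 = 5: 5/1  (≤ bound)
a_1 = 14: 71/14  (≤ bound)
a_2 = 8: 573/113  (≤ bound)
a_3 = 1: 644/127  (≤ bound)
a_4 = 1: 1217/240  (≤ bound)
a_5 = 8: 10380/2047  (≤ bound)
a_6 = 1: 11597/2287  (> 2274, stop)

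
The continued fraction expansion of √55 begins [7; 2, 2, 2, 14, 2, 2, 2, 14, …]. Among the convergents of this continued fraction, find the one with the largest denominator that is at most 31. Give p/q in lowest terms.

a_0 = 7: 7/1  (≤ bound)
a_1 = 2: 15/2  (≤ bound)
a_2 = 2: 37/5  (≤ bound)
a_3 = 2: 89/12  (≤ bound)
a_4 = 14: 1283/173  (> 31, stop)

89/12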